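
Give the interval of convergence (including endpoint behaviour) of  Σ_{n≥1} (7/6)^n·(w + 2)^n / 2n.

Apply the ratio test: |a_{n+1}| / |a_n| = [2n/2(n+1)] · 7/6, which tends to 7/6 as n → ∞.
Hence the series converges for |w + 2| < 1/(7/6) = 6/7, so the radius of convergence is 6/7.
When w = -8/7, comparison with the harmonic series Σ 1/n shows the series diverges.
At w = -20/7: an alternating series whose terms decrease to 0 in absolute value, so it converges by the Leibniz criterion.

[-20/7, -8/7)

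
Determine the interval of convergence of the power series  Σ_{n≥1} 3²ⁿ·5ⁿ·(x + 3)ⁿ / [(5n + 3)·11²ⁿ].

Apply the ratio test: |a_{n+1}| / |a_n| = [(5n + 3)/(5(n+1) + 3)] · 9·5/121, which tends to 45/121 as n → ∞.
Hence the series converges for |x + 3| < 1/(45/121) = 121/45, so the radius of convergence is 121/45.
At x = -14/45: the terms behave like c/n; limit comparison with the harmonic series gives divergence.
Check x = -256/45: an alternating series whose terms decrease to 0 in absolute value, so it converges by the Leibniz criterion.

[-256/45, -14/45)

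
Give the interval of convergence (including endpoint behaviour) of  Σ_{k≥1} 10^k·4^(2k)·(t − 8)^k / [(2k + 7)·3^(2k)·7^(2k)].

The ratio of consecutive coefficients is [(2k + 7)/(2(k+1) + 7)] · 10·16/(9·49) → 160/441.
Thus R = 1/(160/441) = 441/160.
At t = 1721/160: comparison with the harmonic series Σ 1/k shows the series diverges.
At t = 839/160: an alternating series whose terms decrease to 0 in absolute value, so it converges by the Leibniz criterion.

[839/160, 1721/160)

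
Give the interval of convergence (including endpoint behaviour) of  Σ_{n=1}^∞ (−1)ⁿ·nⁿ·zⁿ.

{0}

Root test: |a_n|^(1/n) = n → ∞.
Since the n-th root of |a_n| is unbounded, the series converges only at z = 0; R = 0.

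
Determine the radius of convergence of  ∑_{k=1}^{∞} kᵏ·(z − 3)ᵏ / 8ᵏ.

Root test: |a_k|^(1/k) = k/8 → ∞.
The root grows without bound, so R = 0 (convergence only at z = 3).

R = 0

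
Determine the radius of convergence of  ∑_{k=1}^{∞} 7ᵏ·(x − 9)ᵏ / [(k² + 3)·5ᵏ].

R = 5/7

The ratio of consecutive coefficients is [(k² + 3)/((k+1)² + 3)] · 7/5 → 7/5.
Thus R = 1/(7/5) = 5/7.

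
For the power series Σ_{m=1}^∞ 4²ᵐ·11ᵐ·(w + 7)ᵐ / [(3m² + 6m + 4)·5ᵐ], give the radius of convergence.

R = 5/176

The ratio of consecutive coefficients is [(3m² + 6m + 4)/(3(m+1)² + 6(m+1) + 4)] · 16·11/5 → 176/5.
Thus R = 1/(176/5) = 5/176.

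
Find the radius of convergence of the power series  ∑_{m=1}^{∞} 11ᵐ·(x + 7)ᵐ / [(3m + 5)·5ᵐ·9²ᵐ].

R = 405/11

Ratio test: |a_{m+1}/a_m| = [(3m + 5)/(3(m+1) + 5)] · 11/(5·81) → 11/405 as m → ∞.
The series converges when 11/405 · |x + 7| < 1, giving R = 405/11.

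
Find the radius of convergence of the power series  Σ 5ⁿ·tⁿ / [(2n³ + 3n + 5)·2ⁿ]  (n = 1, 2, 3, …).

By the ratio test, |a_{n+1}/a_n| = [(2n³ + 3n + 5)/(2(n+1)³ + 3(n+1) + 5)] · 5/2 → 5/2.
The series converges when 5/2 · |t| < 1, giving R = 2/5.

R = 2/5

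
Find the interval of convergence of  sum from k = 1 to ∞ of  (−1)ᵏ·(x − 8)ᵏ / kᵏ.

(−∞, ∞)

Applying the root test, |a_k|^(1/k) = 1/k → 0.
The limit is 0 for every x, so R = ∞.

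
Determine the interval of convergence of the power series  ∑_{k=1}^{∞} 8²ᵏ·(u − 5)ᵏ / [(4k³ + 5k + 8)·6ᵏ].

Apply the ratio test: |a_{k+1}| / |a_k| = [(4k³ + 5k + 8)/(4(k+1)³ + 5(k+1) + 8)] · 64/6, which tends to 32/3 as k → ∞.
The series converges when 32/3 · |u − 5| < 1, giving R = 3/32.
At u = 163/32: absolute convergence follows by limit comparison with Σ 1/k³.
At u = 157/32: absolute convergence follows by limit comparison with Σ 1/k³.

[157/32, 163/32]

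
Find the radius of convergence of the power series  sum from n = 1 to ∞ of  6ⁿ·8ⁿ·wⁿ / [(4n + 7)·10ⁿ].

Apply the ratio test: |a_{n+1}| / |a_n| = [(4n + 7)/(4(n+1) + 7)] · 6·8/10, which tends to 24/5 as n → ∞.
Thus R = 1/(24/5) = 5/24.

R = 5/24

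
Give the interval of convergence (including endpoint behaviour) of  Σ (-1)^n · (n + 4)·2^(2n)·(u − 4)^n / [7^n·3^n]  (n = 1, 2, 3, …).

(-5/4, 37/4)

Apply the ratio test: |a_{n+1}| / |a_n| = [((n+1) + 4)/(n + 4)] · 4/(7·3), which tends to 4/21 as n → ∞.
Convergence for |u − 4| · 4/21 < 1, i.e. |u − 4| < 21/4. So R = 21/4.
Endpoint u = 37/4: the terms have absolute value of order n, which does not tend to 0, so the series diverges by the divergence test.
Check u = -5/4: the n-th term does not approach 0; divergence by the term test.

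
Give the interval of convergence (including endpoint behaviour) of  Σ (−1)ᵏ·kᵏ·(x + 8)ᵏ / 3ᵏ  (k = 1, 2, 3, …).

{-8}

Applying the root test, |a_k|^(1/k) = k/3 → ∞.
The root grows without bound, so R = 0 (convergence only at x = -8).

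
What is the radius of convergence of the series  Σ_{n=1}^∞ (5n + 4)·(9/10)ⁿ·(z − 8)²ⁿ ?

Apply the ratio test: |a_{n+1}| / |a_n| = [(5(n+1) + 4)/(5n + 4)] · 9/10, which tends to 9/10 as n → ∞.
Successive powers of (z − 8) differ by 2, so the series converges when |z − 8|² · 9/10 < 1, i.e. |z − 8| < √(10/9). So R = √10/3.

R = √10/3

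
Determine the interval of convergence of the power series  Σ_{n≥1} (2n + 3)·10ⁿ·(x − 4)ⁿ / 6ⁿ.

(17/5, 23/5)

The ratio of consecutive coefficients is [(2(n+1) + 3)/(2n + 3)] · 10/6 → 5/3.
Convergence for |x − 4| · 5/3 < 1, i.e. |x − 4| < 3/5. So R = 3/5.
At x = 23/5: the terms do not tend to 0, so the series diverges.
When x = 17/5, the terms do not tend to 0, so the series diverges.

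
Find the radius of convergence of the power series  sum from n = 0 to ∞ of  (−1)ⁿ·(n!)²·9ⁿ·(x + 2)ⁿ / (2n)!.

The ratio of consecutive coefficients is (n+1)²/[(2n+1)·(2n+2)] · 9 → 9/4.
The series converges when 9/4 · |x + 2| < 1, giving R = 4/9.

R = 4/9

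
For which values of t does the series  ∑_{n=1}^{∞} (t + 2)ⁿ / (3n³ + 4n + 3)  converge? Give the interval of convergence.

By the ratio test, |a_{n+1}/a_n| = (3n³ + 4n + 3)/(3(n+1)³ + 4(n+1) + 3) → 1.
Convergence for |t + 2| < 1, so R = 1.
At t = -1: absolute convergence follows by limit comparison with Σ 1/n³.
Check t = -3: the series is dominated by a constant times Σ 1/n³, which converges (p = 3 > 1).

[-3, -1]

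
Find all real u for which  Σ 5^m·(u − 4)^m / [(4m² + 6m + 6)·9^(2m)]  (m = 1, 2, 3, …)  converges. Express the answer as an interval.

Ratio test: |a_{m+1}/a_m| = [(4m² + 6m + 6)/(4(m+1)² + 6(m+1) + 6)] · 5/81 → 5/81 as m → ∞.
The series converges when 5/81 · |u − 4| < 1, giving R = 81/5.
At u = 101/5: absolute convergence follows by limit comparison with Σ 1/m².
Check u = -61/5: the terms are on the order of 1/m², so the series converges absolutely by comparison with the p-series (p = 2 > 1).

[-61/5, 101/5]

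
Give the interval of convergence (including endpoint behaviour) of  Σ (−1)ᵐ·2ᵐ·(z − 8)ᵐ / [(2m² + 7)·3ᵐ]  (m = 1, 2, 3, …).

Apply the ratio test: |a_{m+1}| / |a_m| = [(2m² + 7)/(2(m+1)² + 7)] · 2/3, which tends to 2/3 as m → ∞.
Thus R = 1/(2/3) = 3/2.
Check z = 19/2: the series is dominated by a constant times Σ 1/m², which converges (p = 2 > 1).
Check z = 13/2: absolute convergence follows by limit comparison with Σ 1/m².

[13/2, 19/2]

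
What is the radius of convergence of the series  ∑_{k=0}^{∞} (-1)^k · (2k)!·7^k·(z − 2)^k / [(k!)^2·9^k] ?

R = 9/28

Apply the ratio test: |a_{k+1}| / |a_k| = (2k+1)·(2k+2)/(k+1)² · 7/9, which tends to 28/9 as k → ∞.
Thus R = 1/(28/9) = 9/28.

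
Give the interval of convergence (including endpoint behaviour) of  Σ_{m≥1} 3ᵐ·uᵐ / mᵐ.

(−∞, ∞)

Applying the root test, |a_m|^(1/m) = 3/m → 0.
Since the m-th root of |a_m| tends to 0, the series converges for all real u; R = ∞.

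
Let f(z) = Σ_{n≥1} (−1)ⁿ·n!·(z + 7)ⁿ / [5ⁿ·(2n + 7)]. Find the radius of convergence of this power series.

R = 0

Ratio test: |a_{n+1}/a_n| = (n+1) · 1/5 · (2n + 7)/(2(n+1) + 7) → ∞ as n → ∞.
Since the ratio → ∞, the series diverges for every z ≠ -7, and R = 0.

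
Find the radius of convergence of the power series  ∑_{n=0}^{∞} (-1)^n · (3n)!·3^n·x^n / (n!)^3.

R = 1/81

Apply the ratio test: |a_{n+1}| / |a_n| = (3n+1)·(3n+2)·(3n+3)/(n+1)³ · 3, which tends to 81 as n → ∞.
Hence the series converges for |x| < 1/(81) = 1/81, so the radius of convergence is 1/81.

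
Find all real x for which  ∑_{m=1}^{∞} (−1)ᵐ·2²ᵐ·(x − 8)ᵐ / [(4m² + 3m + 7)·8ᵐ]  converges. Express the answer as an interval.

Apply the ratio test: |a_{m+1}| / |a_m| = [(4m² + 3m + 7)/(4(m+1)² + 3(m+1) + 7)] · 4/8, which tends to 1/2 as m → ∞.
The series converges when 1/2 · |x − 8| < 1, giving R = 2.
Endpoint x = 10: the terms are on the order of 1/m², so the series converges absolutely by comparison with the p-series (p = 2 > 1).
Check x = 6: absolute convergence follows by limit comparison with Σ 1/m².

[6, 10]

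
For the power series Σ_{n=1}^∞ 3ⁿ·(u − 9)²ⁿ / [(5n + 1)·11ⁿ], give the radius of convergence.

Apply the ratio test: |a_{n+1}| / |a_n| = [(5n + 1)/(5(n+1) + 1)] · 3/11, which tends to 3/11 as n → ∞.
Successive powers of (u − 9) differ by 2, so the series converges when |u − 9|² · 3/11 < 1, i.e. |u − 9| < √(11/3). So R = √33/3.

R = √33/3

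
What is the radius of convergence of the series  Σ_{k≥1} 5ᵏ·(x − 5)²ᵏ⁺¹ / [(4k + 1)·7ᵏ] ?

R = √35/5

The ratio of consecutive coefficients is [(4k + 1)/(4(k+1) + 1)] · 5/7 → 5/7.
Successive powers of (x − 5) differ by 2, so the series converges when |x − 5|² · 5/7 < 1, i.e. |x − 5| < √(7/5). So R = √35/5.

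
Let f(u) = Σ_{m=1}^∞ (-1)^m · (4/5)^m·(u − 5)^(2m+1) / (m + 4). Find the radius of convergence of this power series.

R = √5/2

Ratio test: |a_{m+1}/a_m| = [(m + 4)/((m+1) + 4)] · 4/5 → 4/5 as m → ∞.
Since the exponent of (u − 5) increases by 2 each term, convergence requires |u − 5|² < 5/4, hence R = √5/2.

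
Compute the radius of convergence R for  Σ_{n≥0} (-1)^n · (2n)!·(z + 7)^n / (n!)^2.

Ratio test: |a_{n+1}/a_n| = (2n+1)·(2n+2)/(n+1)² → 4 as n → ∞.
Thus R = 1/(4) = 1/4.

R = 1/4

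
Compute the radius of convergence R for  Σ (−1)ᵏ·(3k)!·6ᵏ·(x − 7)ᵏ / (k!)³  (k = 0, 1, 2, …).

R = 1/162

Apply the ratio test: |a_{k+1}| / |a_k| = (3k+1)·(3k+2)·(3k+3)/(k+1)³ · 6, which tends to 162 as k → ∞.
Hence the series converges for |x − 7| < 1/(162) = 1/162, so the radius of convergence is 1/162.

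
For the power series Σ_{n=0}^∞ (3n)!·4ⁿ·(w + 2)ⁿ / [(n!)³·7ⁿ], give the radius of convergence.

Apply the ratio test: |a_{n+1}| / |a_n| = (3n+1)·(3n+2)·(3n+3)/(n+1)³ · 4/7, which tends to 108/7 as n → ∞.
Convergence for |w + 2| · 108/7 < 1, i.e. |w + 2| < 7/108. So R = 7/108.

R = 7/108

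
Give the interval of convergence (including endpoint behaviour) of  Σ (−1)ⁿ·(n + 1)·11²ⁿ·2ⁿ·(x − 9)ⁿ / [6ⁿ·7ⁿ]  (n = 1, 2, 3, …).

Apply the ratio test: |a_{n+1}| / |a_n| = [((n+1) + 1)/(n + 1)] · 121·2/(6·7), which tends to 121/21 as n → ∞.
The series converges when 121/21 · |x − 9| < 1, giving R = 21/121.
Check x = 1110/121: the terms do not tend to 0, so the series diverges.
Check x = 1068/121: the terms have absolute value of order n, which does not tend to 0, so the series diverges by the divergence test.

(1068/121, 1110/121)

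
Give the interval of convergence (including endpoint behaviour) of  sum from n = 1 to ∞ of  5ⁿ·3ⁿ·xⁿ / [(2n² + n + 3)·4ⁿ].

The ratio of consecutive coefficients is [(2n² + n + 3)/(2(n+1)² + (n+1) + 3)] · 5·3/4 → 15/4.
Thus R = 1/(15/4) = 4/15.
At x = 4/15: absolute convergence follows by limit comparison with Σ 1/n².
At x = -4/15: the terms are on the order of 1/n², so the series converges absolutely by comparison with the p-series (p = 2 > 1).

[-4/15, 4/15]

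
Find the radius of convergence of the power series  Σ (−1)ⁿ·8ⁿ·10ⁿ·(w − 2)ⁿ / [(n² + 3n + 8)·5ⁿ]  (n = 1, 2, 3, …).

R = 1/16

Ratio test: |a_{n+1}/a_n| = [(n² + 3n + 8)/((n+1)² + 3(n+1) + 8)] · 8·10/5 → 16 as n → ∞.
Convergence for |w − 2| · 16 < 1, i.e. |w − 2| < 1/16. So R = 1/16.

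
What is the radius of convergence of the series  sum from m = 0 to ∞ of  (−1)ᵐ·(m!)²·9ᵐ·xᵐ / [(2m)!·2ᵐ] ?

The ratio of consecutive coefficients is (m+1)²/[(2m+1)·(2m+2)] · 9/2 → 9/8.
Hence the series converges for |x| < 1/(9/8) = 8/9, so the radius of convergence is 8/9.

R = 8/9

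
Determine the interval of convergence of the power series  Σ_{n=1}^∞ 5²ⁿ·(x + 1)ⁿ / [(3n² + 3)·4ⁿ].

[-29/25, -21/25]

The ratio of consecutive coefficients is [(3n² + 3)/(3(n+1)² + 3)] · 25/4 → 25/4.
Hence the series converges for |x + 1| < 1/(25/4) = 4/25, so the radius of convergence is 4/25.
Check x = -21/25: the terms are on the order of 1/n², so the series converges absolutely by comparison with the p-series (p = 2 > 1).
Check x = -29/25: the terms are on the order of 1/n², so the series converges absolutely by comparison with the p-series (p = 2 > 1).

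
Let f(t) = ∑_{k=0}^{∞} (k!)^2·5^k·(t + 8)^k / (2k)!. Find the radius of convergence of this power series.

Ratio test: |a_{k+1}/a_k| = (k+1)²/[(2k+1)·(2k+2)] · 5 → 5/4 as k → ∞.
The series converges when 5/4 · |t + 8| < 1, giving R = 4/5.

R = 4/5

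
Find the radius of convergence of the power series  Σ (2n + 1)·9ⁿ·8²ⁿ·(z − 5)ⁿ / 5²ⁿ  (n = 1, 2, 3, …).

The ratio of consecutive coefficients is [(2(n+1) + 1)/(2n + 1)] · 9·64/25 → 576/25.
Hence the series converges for |z − 5| < 1/(576/25) = 25/576, so the radius of convergence is 25/576.

R = 25/576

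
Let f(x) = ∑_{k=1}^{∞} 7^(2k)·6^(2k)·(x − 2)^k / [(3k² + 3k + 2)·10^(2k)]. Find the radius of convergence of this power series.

Ratio test: |a_{k+1}/a_k| = [(3k² + 3k + 2)/(3(k+1)² + 3(k+1) + 2)] · 49·36/100 → 441/25 as k → ∞.
Hence the series converges for |x − 2| < 1/(441/25) = 25/441, so the radius of convergence is 25/441.

R = 25/441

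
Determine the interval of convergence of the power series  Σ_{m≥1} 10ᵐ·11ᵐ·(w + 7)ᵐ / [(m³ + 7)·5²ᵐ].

[-159/22, -149/22]

The ratio of consecutive coefficients is [(m³ + 7)/((m+1)³ + 7)] · 10·11/25 → 22/5.
Thus R = 1/(22/5) = 5/22.
When w = -149/22, absolute convergence follows by limit comparison with Σ 1/m³.
When w = -159/22, the series is dominated by a constant times Σ 1/m³, which converges (p = 3 > 1).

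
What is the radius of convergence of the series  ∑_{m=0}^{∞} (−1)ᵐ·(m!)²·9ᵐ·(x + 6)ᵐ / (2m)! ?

R = 4/9

Ratio test: |a_{m+1}/a_m| = (m+1)²/[(2m+1)·(2m+2)] · 9 → 9/4 as m → ∞.
Thus R = 1/(9/4) = 4/9.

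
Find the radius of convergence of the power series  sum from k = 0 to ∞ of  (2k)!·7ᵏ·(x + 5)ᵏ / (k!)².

R = 1/28

By the ratio test, |a_{k+1}/a_k| = (2k+1)·(2k+2)/(k+1)² · 7 → 28.
The series converges when 28 · |x + 5| < 1, giving R = 1/28.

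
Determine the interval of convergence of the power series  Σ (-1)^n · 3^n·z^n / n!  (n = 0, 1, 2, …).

(−∞, ∞)

By the ratio test, |a_{n+1}/a_n| = 3 · 1/(n+1) → 0.
The ratio tends to 0 regardless of z, hence R = ∞.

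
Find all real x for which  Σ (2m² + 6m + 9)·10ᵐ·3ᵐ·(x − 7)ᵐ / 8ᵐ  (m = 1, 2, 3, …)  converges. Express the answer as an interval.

By the ratio test, |a_{m+1}/a_m| = [(2(m+1)² + 6(m+1) + 9)/(2m² + 6m + 9)] · 10·3/8 → 15/4.
Hence the series converges for |x − 7| < 1/(15/4) = 4/15, so the radius of convergence is 4/15.
Check x = 109/15: the m-th term does not approach 0; divergence by the term test.
At x = 101/15: the terms do not tend to 0, so the series diverges.

(101/15, 109/15)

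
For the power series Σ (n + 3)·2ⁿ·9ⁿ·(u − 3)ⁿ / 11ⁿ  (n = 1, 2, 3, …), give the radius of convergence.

Apply the ratio test: |a_{n+1}| / |a_n| = [((n+1) + 3)/(n + 3)] · 2·9/11, which tends to 18/11 as n → ∞.
Hence the series converges for |u − 3| < 1/(18/11) = 11/18, so the radius of convergence is 11/18.

R = 11/18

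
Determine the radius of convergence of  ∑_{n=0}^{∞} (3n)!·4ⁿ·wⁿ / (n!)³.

Apply the ratio test: |a_{n+1}| / |a_n| = (3n+1)·(3n+2)·(3n+3)/(n+1)³ · 4, which tends to 108 as n → ∞.
Convergence for |w| · 108 < 1, i.e. |w| < 1/108. So R = 1/108.

R = 1/108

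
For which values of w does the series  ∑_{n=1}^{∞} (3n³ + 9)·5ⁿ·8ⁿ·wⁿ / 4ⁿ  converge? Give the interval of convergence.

By the ratio test, |a_{n+1}/a_n| = [(3(n+1)³ + 9)/(3n³ + 9)] · 5·8/4 → 10.
The series converges when 10 · |w| < 1, giving R = 1/10.
When w = 1/10, the n-th term does not approach 0; divergence by the term test.
When w = -1/10, the terms have absolute value of order n³, which does not tend to 0, so the series diverges by the divergence test.

(-1/10, 1/10)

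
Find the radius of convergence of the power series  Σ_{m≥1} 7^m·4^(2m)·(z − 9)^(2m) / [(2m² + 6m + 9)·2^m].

Apply the ratio test: |a_{m+1}| / |a_m| = [(2m² + 6m + 9)/(2(m+1)² + 6(m+1) + 9)] · 7·16/2, which tends to 56 as m → ∞.
Since the exponent of (z − 9) increases by 2 each term, convergence requires |z − 9|² < 1/56, hence R = √14/28.

R = √14/28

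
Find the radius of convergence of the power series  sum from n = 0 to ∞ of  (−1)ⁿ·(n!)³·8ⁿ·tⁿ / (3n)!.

By the ratio test, |a_{n+1}/a_n| = (n+1)³/[(3n+1)·(3n+2)·(3n+3)] · 8 → 8/27.
Thus R = 1/(8/27) = 27/8.

R = 27/8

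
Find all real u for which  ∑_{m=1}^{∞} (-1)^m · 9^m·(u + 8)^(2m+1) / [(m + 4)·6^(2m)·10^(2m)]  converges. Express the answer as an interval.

Ratio test: |a_{m+1}/a_m| = [(m + 4)/((m+1) + 4)] · 9/(36·100) → 1/400 as m → ∞.
Since the exponent of (u + 8) increases by 2 each term, convergence requires |u + 8|² < 400, hence R = 20.
Check u = 12: an alternating series whose terms decrease to 0 in absolute value, so it converges by the Leibniz criterion.
Check u = -28: the terms alternate in sign and decrease monotonically to 0 in absolute value (size ~ c/m), so the alternating series test gives convergence.

[-28, 12]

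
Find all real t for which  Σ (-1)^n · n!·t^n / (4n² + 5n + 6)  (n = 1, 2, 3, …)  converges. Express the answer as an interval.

The ratio of consecutive coefficients is (n+1) · (4n² + 5n + 6)/(4(n+1)² + 5(n+1) + 6) → ∞.
The ratio grows without bound, so the series diverges whenever t ≠ 0; it converges only at t = 0. R = 0.

{0}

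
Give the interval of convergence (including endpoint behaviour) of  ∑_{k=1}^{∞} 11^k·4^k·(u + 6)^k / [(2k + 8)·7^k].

[-271/44, -257/44)

The ratio of consecutive coefficients is [(2k + 8)/(2(k+1) + 8)] · 11·4/7 → 44/7.
Convergence for |u + 6| · 44/7 < 1, i.e. |u + 6| < 7/44. So R = 7/44.
Check u = -257/44: the terms are asymptotic to a nonzero constant times 1/k, so the series diverges by limit comparison with Σ 1/k.
Check u = -271/44: an alternating series whose terms decrease to 0 in absolute value, so it converges by the Leibniz criterion.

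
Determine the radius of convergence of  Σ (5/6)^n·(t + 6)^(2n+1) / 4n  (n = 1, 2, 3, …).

By the ratio test, |a_{n+1}/a_n| = [4n/4(n+1)] · 5/6 → 5/6.
Since the exponent of (t + 6) increases by 2 each term, convergence requires |t + 6|² < 6/5, hence R = √30/5.

R = √30/5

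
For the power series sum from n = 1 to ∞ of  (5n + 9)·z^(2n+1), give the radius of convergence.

R = 1

By the ratio test, |a_{n+1}/a_n| = (5(n+1) + 9)/(5n + 9) → 1.
Since the exponent of z increases by 2 each term, convergence requires |z|² < 1, hence R = 1.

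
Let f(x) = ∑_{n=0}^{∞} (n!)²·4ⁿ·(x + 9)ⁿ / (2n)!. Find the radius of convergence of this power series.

R = 1

The ratio of consecutive coefficients is (n+1)²/[(2n+1)·(2n+2)] · 4 → 1.
Convergence for |x + 9| < 1, so R = 1.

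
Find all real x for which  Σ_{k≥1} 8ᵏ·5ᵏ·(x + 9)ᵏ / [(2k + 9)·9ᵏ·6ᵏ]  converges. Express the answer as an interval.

[-207/20, -153/20)

By the ratio test, |a_{k+1}/a_k| = [(2k + 9)/(2(k+1) + 9)] · 8·5/(9·6) → 20/27.
Convergence for |x + 9| · 20/27 < 1, i.e. |x + 9| < 27/20. So R = 27/20.
When x = -153/20, the terms behave like c/k; limit comparison with the harmonic series gives divergence.
Check x = -207/20: convergence follows from the alternating series test (terms decrease monotonically to 0).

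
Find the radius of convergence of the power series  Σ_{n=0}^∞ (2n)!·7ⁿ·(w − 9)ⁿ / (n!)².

R = 1/28

By the ratio test, |a_{n+1}/a_n| = (2n+1)·(2n+2)/(n+1)² · 7 → 28.
The series converges when 28 · |w − 9| < 1, giving R = 1/28.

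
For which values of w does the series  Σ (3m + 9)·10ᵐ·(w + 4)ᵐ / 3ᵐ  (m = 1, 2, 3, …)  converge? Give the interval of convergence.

By the ratio test, |a_{m+1}/a_m| = [(3(m+1) + 9)/(3m + 9)] · 10/3 → 10/3.
Hence the series converges for |w + 4| < 1/(10/3) = 3/10, so the radius of convergence is 3/10.
When w = -37/10, the m-th term does not approach 0; divergence by the term test.
When w = -43/10, the m-th term does not approach 0; divergence by the term test.

(-43/10, -37/10)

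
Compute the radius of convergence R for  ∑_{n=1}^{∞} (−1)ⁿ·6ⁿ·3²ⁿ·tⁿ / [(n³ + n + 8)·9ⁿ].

Ratio test: |a_{n+1}/a_n| = [(n³ + n + 8)/((n+1)³ + (n+1) + 8)] · 6·9/9 → 6 as n → ∞.
The series converges when 6 · |t| < 1, giving R = 1/6.

R = 1/6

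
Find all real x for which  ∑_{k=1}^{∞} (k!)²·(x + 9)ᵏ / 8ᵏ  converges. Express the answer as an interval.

Apply the ratio test: |a_{k+1}| / |a_k| = (k+1)² · 1/8, which tends to ∞ as k → ∞.
The terms grow without bound for any (x + 9) ≠ 0, so R = 0 (convergence only at x = -9).

{-9}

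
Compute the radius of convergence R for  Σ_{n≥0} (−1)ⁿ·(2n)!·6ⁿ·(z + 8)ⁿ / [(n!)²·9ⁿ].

By the ratio test, |a_{n+1}/a_n| = (2n+1)·(2n+2)/(n+1)² · 6/9 → 8/3.
Convergence for |z + 8| · 8/3 < 1, i.e. |z + 8| < 3/8. So R = 3/8.

R = 3/8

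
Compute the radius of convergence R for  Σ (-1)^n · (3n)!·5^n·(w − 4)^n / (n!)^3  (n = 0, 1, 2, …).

R = 1/135

By the ratio test, |a_{n+1}/a_n| = (3n+1)·(3n+2)·(3n+3)/(n+1)³ · 5 → 135.
The series converges when 135 · |w − 4| < 1, giving R = 1/135.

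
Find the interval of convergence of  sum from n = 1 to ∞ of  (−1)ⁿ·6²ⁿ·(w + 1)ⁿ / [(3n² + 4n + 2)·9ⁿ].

[-5/4, -3/4]

Apply the ratio test: |a_{n+1}| / |a_n| = [(3n² + 4n + 2)/(3(n+1)² + 4(n+1) + 2)] · 36/9, which tends to 4 as n → ∞.
The series converges when 4 · |w + 1| < 1, giving R = 1/4.
When w = -3/4, absolute convergence follows by limit comparison with Σ 1/n².
Endpoint w = -5/4: absolute convergence follows by limit comparison with Σ 1/n².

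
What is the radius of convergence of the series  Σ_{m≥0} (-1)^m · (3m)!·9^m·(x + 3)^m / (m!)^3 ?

By the ratio test, |a_{m+1}/a_m| = (3m+1)·(3m+2)·(3m+3)/(m+1)³ · 9 → 243.
Convergence for |x + 3| · 243 < 1, i.e. |x + 3| < 1/243. So R = 1/243.

R = 1/243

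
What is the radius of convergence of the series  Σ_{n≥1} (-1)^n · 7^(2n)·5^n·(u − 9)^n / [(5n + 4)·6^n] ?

The ratio of consecutive coefficients is [(5n + 4)/(5(n+1) + 4)] · 49·5/6 → 245/6.
The series converges when 245/6 · |u − 9| < 1, giving R = 6/245.

R = 6/245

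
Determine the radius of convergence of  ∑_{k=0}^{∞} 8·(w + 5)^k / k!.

R = ∞

Apply the ratio test: |a_{k+1}| / |a_k| = 8/8 · 1/(k+1), which tends to 0 as k → ∞.
The limit is 0, so the series converges for all w; R = ∞.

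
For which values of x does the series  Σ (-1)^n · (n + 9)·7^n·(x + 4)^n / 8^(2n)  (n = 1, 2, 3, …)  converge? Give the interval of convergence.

(-92/7, 36/7)

By the ratio test, |a_{n+1}/a_n| = [((n+1) + 9)/(n + 9)] · 7/64 → 7/64.
Thus R = 1/(7/64) = 64/7.
Check x = 36/7: the terms have absolute value of order n, which does not tend to 0, so the series diverges by the divergence test.
Check x = -92/7: the n-th term does not approach 0; divergence by the term test.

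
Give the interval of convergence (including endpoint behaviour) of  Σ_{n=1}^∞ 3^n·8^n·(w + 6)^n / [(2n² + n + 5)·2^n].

[-73/12, -71/12]

By the ratio test, |a_{n+1}/a_n| = [(2n² + n + 5)/(2(n+1)² + (n+1) + 5)] · 3·8/2 → 12.
The series converges when 12 · |w + 6| < 1, giving R = 1/12.
When w = -71/12, the terms are on the order of 1/n², so the series converges absolutely by comparison with the p-series (p = 2 > 1).
Endpoint w = -73/12: the series is dominated by a constant times Σ 1/n², which converges (p = 2 > 1).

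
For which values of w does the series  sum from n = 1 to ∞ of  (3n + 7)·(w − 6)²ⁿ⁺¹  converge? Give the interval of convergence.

(5, 7)

Ratio test: |a_{n+1}/a_n| = (3(n+1) + 7)/(3n + 7) → 1 as n → ∞.
Successive powers of (w − 6) differ by 2, so the series converges when |w − 6|² · 1 < 1, i.e. |w − 6| < √(1) = 1. So R = 1.
At w = 7: the terms have absolute value of order n, which does not tend to 0, so the series diverges by the divergence test.
Check w = 5: the terms have absolute value of order n, which does not tend to 0, so the series diverges by the divergence test.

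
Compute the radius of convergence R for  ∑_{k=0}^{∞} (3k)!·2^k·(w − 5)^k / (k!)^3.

By the ratio test, |a_{k+1}/a_k| = (3k+1)·(3k+2)·(3k+3)/(k+1)³ · 2 → 54.
The series converges when 54 · |w − 5| < 1, giving R = 1/54.

R = 1/54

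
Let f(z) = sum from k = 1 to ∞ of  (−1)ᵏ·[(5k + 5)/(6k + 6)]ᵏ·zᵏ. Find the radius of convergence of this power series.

R = 6/5

By the Cauchy root test, |a_k|^(1/k) = (5k + 5)/(6k + 6) → 5/6.
Convergence for |z| · 5/6 < 1, i.e. |z| < 6/5. So R = 6/5.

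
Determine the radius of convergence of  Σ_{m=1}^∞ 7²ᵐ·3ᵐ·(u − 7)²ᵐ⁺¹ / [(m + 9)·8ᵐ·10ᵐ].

R = 4√15/21

The ratio of consecutive coefficients is [(m + 9)/((m+1) + 9)] · 49·3/(8·10) → 147/80.
Successive powers of (u − 7) differ by 2, so the series converges when |u − 7|² · 147/80 < 1, i.e. |u − 7| < √(80/147). So R = 4√15/21.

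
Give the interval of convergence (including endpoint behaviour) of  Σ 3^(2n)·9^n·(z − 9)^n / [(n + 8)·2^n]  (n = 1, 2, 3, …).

By the ratio test, |a_{n+1}/a_n| = [(n + 8)/((n+1) + 8)] · 9·9/2 → 81/2.
Convergence for |z − 9| · 81/2 < 1, i.e. |z − 9| < 2/81. So R = 2/81.
Check z = 731/81: comparison with the harmonic series Σ 1/n shows the series diverges.
Endpoint z = 727/81: an alternating series whose terms decrease to 0 in absolute value, so it converges by the Leibniz criterion.

[727/81, 731/81)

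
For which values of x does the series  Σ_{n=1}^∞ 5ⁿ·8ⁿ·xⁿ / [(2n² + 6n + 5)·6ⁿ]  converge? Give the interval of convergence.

By the ratio test, |a_{n+1}/a_n| = [(2n² + 6n + 5)/(2(n+1)² + 6(n+1) + 5)] · 5·8/6 → 20/3.
Hence the series converges for |x| < 1/(20/3) = 3/20, so the radius of convergence is 3/20.
When x = 3/20, the terms are on the order of 1/n², so the series converges absolutely by comparison with the p-series (p = 2 > 1).
Check x = -3/20: absolute convergence follows by limit comparison with Σ 1/n².

[-3/20, 3/20]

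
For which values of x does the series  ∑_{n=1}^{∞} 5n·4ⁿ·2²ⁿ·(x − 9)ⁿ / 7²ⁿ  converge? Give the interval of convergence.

(95/16, 193/16)

By the ratio test, |a_{n+1}/a_n| = [5(n+1)/5n] · 4·4/49 → 16/49.
The series converges when 16/49 · |x − 9| < 1, giving R = 49/16.
When x = 193/16, the terms have absolute value of order n, which does not tend to 0, so the series diverges by the divergence test.
Check x = 95/16: the n-th term does not approach 0; divergence by the term test.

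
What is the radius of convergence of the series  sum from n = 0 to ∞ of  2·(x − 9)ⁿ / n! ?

Ratio test: |a_{n+1}/a_n| = 2/2 · 1/(n+1) → 0 as n → ∞.
The limit is 0, so the series converges for all x; R = ∞.

R = ∞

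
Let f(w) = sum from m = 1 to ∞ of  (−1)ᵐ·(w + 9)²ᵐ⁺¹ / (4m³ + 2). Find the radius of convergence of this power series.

R = 1

Ratio test: |a_{m+1}/a_m| = (4m³ + 2)/(4(m+1)³ + 2) → 1 as m → ∞.
Since the exponent of (w + 9) increases by 2 each term, convergence requires |w + 9|² < 1, hence R = 1.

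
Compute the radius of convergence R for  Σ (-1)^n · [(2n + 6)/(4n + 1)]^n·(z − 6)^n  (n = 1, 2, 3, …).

Root test: |a_n|^(1/n) = (2n + 6)/(4n + 1) → 1/2.
Hence the series converges for |z − 6| < 1/(1/2) = 2, so the radius of convergence is 2.

R = 2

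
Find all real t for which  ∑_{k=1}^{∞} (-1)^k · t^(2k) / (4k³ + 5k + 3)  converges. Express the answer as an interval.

By the ratio test, |a_{k+1}/a_k| = (4k³ + 5k + 3)/(4(k+1)³ + 5(k+1) + 3) → 1.
Since the exponent of t increases by 2 each term, convergence requires |t|² < 1, hence R = 1.
Endpoint t = 1: the series is dominated by a constant times Σ 1/k³, which converges (p = 3 > 1).
Check t = -1: the series is dominated by a constant times Σ 1/k³, which converges (p = 3 > 1).

[-1, 1]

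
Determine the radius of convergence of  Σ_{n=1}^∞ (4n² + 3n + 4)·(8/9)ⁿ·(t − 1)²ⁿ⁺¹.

R = 3√2/4

Ratio test: |a_{n+1}/a_n| = [(4(n+1)² + 3(n+1) + 4)/(4n² + 3n + 4)] · 8/9 → 8/9 as n → ∞.
Successive powers of (t − 1) differ by 2, so the series converges when |t − 1|² · 8/9 < 1, i.e. |t − 1| < √(9/8). So R = 3√2/4.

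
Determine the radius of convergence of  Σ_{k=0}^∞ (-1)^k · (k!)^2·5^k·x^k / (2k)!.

R = 4/5

Apply the ratio test: |a_{k+1}| / |a_k| = (k+1)²/[(2k+1)·(2k+2)] · 5, which tends to 5/4 as k → ∞.
Thus R = 1/(5/4) = 4/5.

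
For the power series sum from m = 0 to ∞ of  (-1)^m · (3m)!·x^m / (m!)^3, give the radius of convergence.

R = 1/27

The ratio of consecutive coefficients is (3m+1)·(3m+2)·(3m+3)/(m+1)³ → 27.
Thus R = 1/(27) = 1/27.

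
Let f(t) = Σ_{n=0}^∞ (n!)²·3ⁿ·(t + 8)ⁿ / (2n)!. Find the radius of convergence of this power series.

Ratio test: |a_{n+1}/a_n| = (n+1)²/[(2n+1)·(2n+2)] · 3 → 3/4 as n → ∞.
Hence the series converges for |t + 8| < 1/(3/4) = 4/3, so the radius of convergence is 4/3.

R = 4/3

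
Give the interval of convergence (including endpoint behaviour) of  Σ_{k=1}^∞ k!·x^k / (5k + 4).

Apply the ratio test: |a_{k+1}| / |a_k| = (k+1) · (5k + 4)/(5(k+1) + 4), which tends to ∞ as k → ∞.
The ratio grows without bound, so the series diverges whenever x ≠ 0; it converges only at x = 0. R = 0.

{0}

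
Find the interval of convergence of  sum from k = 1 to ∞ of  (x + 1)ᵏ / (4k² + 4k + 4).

By the ratio test, |a_{k+1}/a_k| = (4k² + 4k + 4)/(4(k+1)² + 4(k+1) + 4) → 1.
So the series converges when |x + 1| < 1 and diverges when |x + 1| > 1; R = 1.
Endpoint x = 0: absolute convergence follows by limit comparison with Σ 1/k².
When x = -2, the series is dominated by a constant times Σ 1/k², which converges (p = 2 > 1).

[-2, 0]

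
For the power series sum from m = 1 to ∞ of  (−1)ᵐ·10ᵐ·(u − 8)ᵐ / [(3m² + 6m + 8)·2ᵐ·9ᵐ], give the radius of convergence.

Ratio test: |a_{m+1}/a_m| = [(3m² + 6m + 8)/(3(m+1)² + 6(m+1) + 8)] · 10/(2·9) → 5/9 as m → ∞.
Thus R = 1/(5/9) = 9/5.

R = 9/5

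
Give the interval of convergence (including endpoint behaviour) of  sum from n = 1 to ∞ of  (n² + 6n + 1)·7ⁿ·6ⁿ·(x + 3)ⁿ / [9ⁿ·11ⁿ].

(-75/14, -9/14)

By the ratio test, |a_{n+1}/a_n| = [((n+1)² + 6(n+1) + 1)/(n² + 6n + 1)] · 7·6/(9·11) → 14/33.
The series converges when 14/33 · |x + 3| < 1, giving R = 33/14.
When x = -9/14, the n-th term does not approach 0; divergence by the term test.
At x = -75/14: the terms have absolute value of order n², which does not tend to 0, so the series diverges by the divergence test.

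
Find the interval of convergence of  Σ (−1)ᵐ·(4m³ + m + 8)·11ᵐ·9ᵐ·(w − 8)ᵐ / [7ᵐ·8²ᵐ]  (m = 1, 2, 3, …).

(344/99, 1240/99)

By the ratio test, |a_{m+1}/a_m| = [(4(m+1)³ + (m+1) + 8)/(4m³ + m + 8)] · 11·9/(7·64) → 99/448.
Thus R = 1/(99/448) = 448/99.
When w = 1240/99, the m-th term does not approach 0; divergence by the term test.
When w = 344/99, the terms do not tend to 0, so the series diverges.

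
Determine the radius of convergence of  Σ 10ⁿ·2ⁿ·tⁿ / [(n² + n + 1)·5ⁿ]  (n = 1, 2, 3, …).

Ratio test: |a_{n+1}/a_n| = [(n² + n + 1)/((n+1)² + (n+1) + 1)] · 10·2/5 → 4 as n → ∞.
The series converges when 4 · |t| < 1, giving R = 1/4.

R = 1/4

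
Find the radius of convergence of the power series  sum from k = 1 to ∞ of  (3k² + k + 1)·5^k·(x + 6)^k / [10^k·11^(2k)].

R = 242

The ratio of consecutive coefficients is [(3(k+1)² + (k+1) + 1)/(3k² + k + 1)] · 5/(10·121) → 1/242.
Hence the series converges for |x + 6| < 1/(1/242) = 242, so the radius of convergence is 242.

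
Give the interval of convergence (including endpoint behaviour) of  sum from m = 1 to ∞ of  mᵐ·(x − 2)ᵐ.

{2}

Applying the root test, |a_m|^(1/m) = m → ∞.
Since the m-th root of |a_m| is unbounded, the series converges only at x = 2; R = 0.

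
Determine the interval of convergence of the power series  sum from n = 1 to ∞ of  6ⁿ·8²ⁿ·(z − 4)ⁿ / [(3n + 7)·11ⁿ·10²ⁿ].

Apply the ratio test: |a_{n+1}| / |a_n| = [(3n + 7)/(3(n+1) + 7)] · 6·64/(11·100), which tends to 96/275 as n → ∞.
Thus R = 1/(96/275) = 275/96.
Endpoint z = 659/96: the terms behave like c/n; limit comparison with the harmonic series gives divergence.
At z = 109/96: an alternating series whose terms decrease to 0 in absolute value, so it converges by the Leibniz criterion.

[109/96, 659/96)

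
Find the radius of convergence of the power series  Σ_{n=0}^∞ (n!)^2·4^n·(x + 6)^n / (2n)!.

Apply the ratio test: |a_{n+1}| / |a_n| = (n+1)²/[(2n+1)·(2n+2)] · 4, which tends to 1 as n → ∞.
Convergence for |x + 6| < 1, so R = 1.

R = 1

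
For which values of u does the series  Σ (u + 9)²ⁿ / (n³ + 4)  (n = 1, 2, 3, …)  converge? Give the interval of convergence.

Ratio test: |a_{n+1}/a_n| = (n³ + 4)/((n+1)³ + 4) → 1 as n → ∞.
Writing y = (u + 9)², the series in y has radius 1, so |u + 9| < √(1) = 1 and R = 1.
At u = -8: absolute convergence follows by limit comparison with Σ 1/n³.
Endpoint u = -10: the series is dominated by a constant times Σ 1/n³, which converges (p = 3 > 1).

[-10, -8]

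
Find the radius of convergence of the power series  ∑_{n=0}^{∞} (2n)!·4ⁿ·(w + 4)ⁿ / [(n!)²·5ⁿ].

By the ratio test, |a_{n+1}/a_n| = (2n+1)·(2n+2)/(n+1)² · 4/5 → 16/5.
Convergence for |w + 4| · 16/5 < 1, i.e. |w + 4| < 5/16. So R = 5/16.

R = 5/16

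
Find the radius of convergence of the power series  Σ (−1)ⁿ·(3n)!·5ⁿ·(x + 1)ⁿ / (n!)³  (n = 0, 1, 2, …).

Apply the ratio test: |a_{n+1}| / |a_n| = (3n+1)·(3n+2)·(3n+3)/(n+1)³ · 5, which tends to 135 as n → ∞.
Convergence for |x + 1| · 135 < 1, i.e. |x + 1| < 1/135. So R = 1/135.

R = 1/135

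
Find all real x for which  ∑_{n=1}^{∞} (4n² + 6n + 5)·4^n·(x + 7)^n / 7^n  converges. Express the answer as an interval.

(-35/4, -21/4)

Apply the ratio test: |a_{n+1}| / |a_n| = [(4(n+1)² + 6(n+1) + 5)/(4n² + 6n + 5)] · 4/7, which tends to 4/7 as n → ∞.
The series converges when 4/7 · |x + 7| < 1, giving R = 7/4.
Endpoint x = -21/4: the terms have absolute value of order n², which does not tend to 0, so the series diverges by the divergence test.
When x = -35/4, the n-th term does not approach 0; divergence by the term test.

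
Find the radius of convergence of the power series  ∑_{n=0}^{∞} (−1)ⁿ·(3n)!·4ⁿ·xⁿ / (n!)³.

R = 1/108

The ratio of consecutive coefficients is (3n+1)·(3n+2)·(3n+3)/(n+1)³ · 4 → 108.
Hence the series converges for |x| < 1/(108) = 1/108, so the radius of convergence is 1/108.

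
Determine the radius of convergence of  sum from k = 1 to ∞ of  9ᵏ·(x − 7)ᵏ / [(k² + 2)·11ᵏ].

R = 11/9

The ratio of consecutive coefficients is [(k² + 2)/((k+1)² + 2)] · 9/11 → 9/11.
The series converges when 9/11 · |x − 7| < 1, giving R = 11/9.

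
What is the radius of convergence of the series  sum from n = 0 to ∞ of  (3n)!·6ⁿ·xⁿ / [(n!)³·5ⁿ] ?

R = 5/162

The ratio of consecutive coefficients is (3n+1)·(3n+2)·(3n+3)/(n+1)³ · 6/5 → 162/5.
Convergence for |x| · 162/5 < 1, i.e. |x| < 5/162. So R = 5/162.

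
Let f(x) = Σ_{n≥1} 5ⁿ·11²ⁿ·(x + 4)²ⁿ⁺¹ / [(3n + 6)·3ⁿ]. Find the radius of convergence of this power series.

R = √15/55

By the ratio test, |a_{n+1}/a_n| = [(3n + 6)/(3(n+1) + 6)] · 5·121/3 → 605/3.
Successive powers of (x + 4) differ by 2, so the series converges when |x + 4|² · 605/3 < 1, i.e. |x + 4| < √(3/605). So R = √15/55.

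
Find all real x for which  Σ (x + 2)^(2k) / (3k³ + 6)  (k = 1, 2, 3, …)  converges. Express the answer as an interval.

[-3, -1]

Apply the ratio test: |a_{k+1}| / |a_k| = (3k³ + 6)/(3(k+1)³ + 6), which tends to 1 as k → ∞.
Successive powers of (x + 2) differ by 2, so the series converges when |x + 2|² · 1 < 1, i.e. |x + 2| < √(1) = 1. So R = 1.
When x = -1, the series is dominated by a constant times Σ 1/k³, which converges (p = 3 > 1).
Check x = -3: absolute convergence follows by limit comparison with Σ 1/k³.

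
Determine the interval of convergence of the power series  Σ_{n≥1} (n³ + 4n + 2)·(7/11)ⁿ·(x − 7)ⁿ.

The ratio of consecutive coefficients is [((n+1)³ + 4(n+1) + 2)/(n³ + 4n + 2)] · 7/11 → 7/11.
Convergence for |x − 7| · 7/11 < 1, i.e. |x − 7| < 11/7. So R = 11/7.
Check x = 60/7: the terms do not tend to 0, so the series diverges.
At x = 38/7: the terms do not tend to 0, so the series diverges.

(38/7, 60/7)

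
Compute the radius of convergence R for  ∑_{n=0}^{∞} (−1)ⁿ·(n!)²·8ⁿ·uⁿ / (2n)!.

The ratio of consecutive coefficients is (n+1)²/[(2n+1)·(2n+2)] · 8 → 2.
Convergence for |u| · 2 < 1, i.e. |u| < 1/2. So R = 1/2.

R = 1/2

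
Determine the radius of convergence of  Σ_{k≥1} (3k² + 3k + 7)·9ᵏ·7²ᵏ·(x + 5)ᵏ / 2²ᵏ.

R = 4/441

By the ratio test, |a_{k+1}/a_k| = [(3(k+1)² + 3(k+1) + 7)/(3k² + 3k + 7)] · 9·49/4 → 441/4.
Convergence for |x + 5| · 441/4 < 1, i.e. |x + 5| < 4/441. So R = 4/441.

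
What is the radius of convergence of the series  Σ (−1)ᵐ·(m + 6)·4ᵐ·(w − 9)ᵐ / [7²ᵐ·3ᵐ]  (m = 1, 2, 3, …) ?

R = 147/4

By the ratio test, |a_{m+1}/a_m| = [((m+1) + 6)/(m + 6)] · 4/(49·3) → 4/147.
Convergence for |w − 9| · 4/147 < 1, i.e. |w − 9| < 147/4. So R = 147/4.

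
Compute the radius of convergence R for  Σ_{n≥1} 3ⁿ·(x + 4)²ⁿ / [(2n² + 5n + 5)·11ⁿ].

Apply the ratio test: |a_{n+1}| / |a_n| = [(2n² + 5n + 5)/(2(n+1)² + 5(n+1) + 5)] · 3/11, which tends to 3/11 as n → ∞.
Since the exponent of (x + 4) increases by 2 each term, convergence requires |x + 4|² < 11/3, hence R = √33/3.

R = √33/3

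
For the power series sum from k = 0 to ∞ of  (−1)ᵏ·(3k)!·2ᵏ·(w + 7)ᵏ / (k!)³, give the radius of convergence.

By the ratio test, |a_{k+1}/a_k| = (3k+1)·(3k+2)·(3k+3)/(k+1)³ · 2 → 54.
The series converges when 54 · |w + 7| < 1, giving R = 1/54.

R = 1/54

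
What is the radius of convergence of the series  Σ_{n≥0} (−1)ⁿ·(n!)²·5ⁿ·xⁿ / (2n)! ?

Ratio test: |a_{n+1}/a_n| = (n+1)²/[(2n+1)·(2n+2)] · 5 → 5/4 as n → ∞.
Hence the series converges for |x| < 1/(5/4) = 4/5, so the radius of convergence is 4/5.

R = 4/5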